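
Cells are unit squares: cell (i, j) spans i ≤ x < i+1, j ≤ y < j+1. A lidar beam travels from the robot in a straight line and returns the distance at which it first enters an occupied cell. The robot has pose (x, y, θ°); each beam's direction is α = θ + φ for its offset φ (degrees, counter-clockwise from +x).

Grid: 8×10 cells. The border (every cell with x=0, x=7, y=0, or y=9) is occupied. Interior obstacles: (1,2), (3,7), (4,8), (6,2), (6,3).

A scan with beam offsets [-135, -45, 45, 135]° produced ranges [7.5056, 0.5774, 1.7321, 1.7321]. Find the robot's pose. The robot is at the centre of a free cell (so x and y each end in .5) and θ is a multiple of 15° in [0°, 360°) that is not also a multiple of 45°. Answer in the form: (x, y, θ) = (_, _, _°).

(x, y, θ) = (2.5, 7.5, 75°)

Candidates: 43 free-cell centres × 16 headings = 688 poses. Raycast each; keep the one whose scan matches to 4 dp.
  (2.5, 2.5, 330°): beam 1 = 0.5176 ≠ 7.5056 ✗
  (5.5, 6.5, 165°): beam 1 = 1.7321 ≠ 7.5056 ✗
  (5.5, 8.5, 60°): beam 1 = 4.6587 ≠ 7.5056 ✗
  …
  (2.5, 7.5, 75°): r_1=7.5056, r_2=0.5774, r_3=1.7321, r_4=1.7321 — all match ✓
Unique over the lattice → pose = (2.5, 7.5, 75°).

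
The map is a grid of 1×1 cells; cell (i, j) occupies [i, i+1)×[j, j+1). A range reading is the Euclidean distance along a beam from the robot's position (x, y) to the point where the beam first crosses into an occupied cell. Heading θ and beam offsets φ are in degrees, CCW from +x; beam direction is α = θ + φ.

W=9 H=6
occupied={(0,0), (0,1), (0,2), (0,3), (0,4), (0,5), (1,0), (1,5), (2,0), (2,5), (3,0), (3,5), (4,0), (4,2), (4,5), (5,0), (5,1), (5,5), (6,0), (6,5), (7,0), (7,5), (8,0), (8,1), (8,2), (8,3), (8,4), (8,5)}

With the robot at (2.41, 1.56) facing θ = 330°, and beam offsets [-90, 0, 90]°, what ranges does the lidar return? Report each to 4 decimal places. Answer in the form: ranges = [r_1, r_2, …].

beam 1: φ=-90°, α=240°
  direction (-0.5000, -0.8660); cell (2,1); t to first gridline: x 0.8200, y 0.6466 (then +2.0000 / +1.1547)
    (2,0) via y @ 0.6466  # hit
  → r_1 = 0.6466
beam 2: φ=0°, α=330°
  direction (0.8660, -0.5000); cell (2,1); t to first gridline: x 0.6813, y 1.1200 (then +1.1547 / +2.0000)
    (3,1) via x @ 0.6813
    (3,0) via y @ 1.1200  # hit
  → r_2 = 1.1200
beam 3: φ=90°, α=60°
  direction (0.5000, 0.8660); cell (2,1); t to first gridline: x 1.1800, y 0.5081 (then +2.0000 / +1.1547)
    (2,2) via y @ 0.5081
    (3,2) via x @ 1.1800
    (3,3) via y @ 1.6628
    (3,4) via y @ 2.8175
    (4,4) via x @ 3.1800
    (4,5) via y @ 3.9722  # hit
  → r_3 = 3.9722

ranges = [0.6466, 1.1200, 3.9722]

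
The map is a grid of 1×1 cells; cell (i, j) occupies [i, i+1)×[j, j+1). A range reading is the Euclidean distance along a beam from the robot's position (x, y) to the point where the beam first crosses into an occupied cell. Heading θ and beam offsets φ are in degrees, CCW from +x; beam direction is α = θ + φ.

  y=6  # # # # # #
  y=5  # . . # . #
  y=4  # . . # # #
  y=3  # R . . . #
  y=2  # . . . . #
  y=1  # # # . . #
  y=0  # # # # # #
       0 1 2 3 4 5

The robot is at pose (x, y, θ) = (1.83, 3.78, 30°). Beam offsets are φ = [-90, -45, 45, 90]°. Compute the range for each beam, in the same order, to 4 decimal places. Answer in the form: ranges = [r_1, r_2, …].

beam 1: φ=-90°, α=300°
  dir = (cos 300°, sin 300°) = (0.5000, -0.8660); from cell (1,3)
  next x-line at t=0.3400, next y-line at t=0.9007; Δt_x=2.0000, Δt_y=1.1547
    x: enter (2,3) at t=0.3400
    y: enter (2,2) at t=0.9007
    y: enter (2,1) at t=2.0554 ← occupied
  → r_1 = 2.0554
beam 2: φ=-45°, α=345°
  dir = (cos 345°, sin 345°) = (0.9659, -0.2588); from cell (1,3)
  next x-line at t=0.1760, next y-line at t=3.0137; Δt_x=1.0353, Δt_y=3.8637
    x: enter (2,3) at t=0.1760
    x: enter (3,3) at t=1.2113
    x: enter (4,3) at t=2.2465
    y: enter (4,2) at t=3.0137
    x: enter (5,2) at t=3.2818 ← occupied
  → r_2 = 3.2818
beam 3: φ=45°, α=75°
  dir = (cos 75°, sin 75°) = (0.2588, 0.9659); from cell (1,3)
  next x-line at t=0.6568, next y-line at t=0.2278; Δt_x=3.8637, Δt_y=1.0353
    y: enter (1,4) at t=0.2278
    x: enter (2,4) at t=0.6568
    y: enter (2,5) at t=1.2630
    y: enter (2,6) at t=2.2983 ← occupied
  → r_3 = 2.2983
beam 4: φ=90°, α=120°
  dir = (cos 120°, sin 120°) = (-0.5000, 0.8660); from cell (1,3)
  next x-line at t=1.6600, next y-line at t=0.2540; Δt_x=2.0000, Δt_y=1.1547
    y: enter (1,4) at t=0.2540
    y: enter (1,5) at t=1.4087
    x: enter (0,5) at t=1.6600 ← occupied
  → r_4 = 1.6600

ranges = [2.0554, 3.2818, 2.2983, 1.6600]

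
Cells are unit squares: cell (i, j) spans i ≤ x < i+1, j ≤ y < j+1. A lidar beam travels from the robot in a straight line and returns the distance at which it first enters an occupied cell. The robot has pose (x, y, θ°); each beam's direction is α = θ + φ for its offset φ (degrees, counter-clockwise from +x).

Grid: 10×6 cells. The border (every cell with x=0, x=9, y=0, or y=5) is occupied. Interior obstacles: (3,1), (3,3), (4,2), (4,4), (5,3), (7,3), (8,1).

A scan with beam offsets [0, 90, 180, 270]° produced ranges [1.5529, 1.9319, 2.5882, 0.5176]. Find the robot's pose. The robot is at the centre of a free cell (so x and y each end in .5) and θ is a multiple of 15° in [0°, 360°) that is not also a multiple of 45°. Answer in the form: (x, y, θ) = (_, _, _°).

(x, y, θ) = (1.5, 2.5, 255°)

Enumerate (i+0.5, j+0.5, θ) over the 25 free cells and 16 admissible headings. For each, cast all 4 beams and compare to the given ranges.
  (2.5, 2.5, 330°): beam 1 = 1.0000 ≠ 1.5529 ✗
  (8.5, 3.5, 345°): beam 1 = 0.5176 ≠ 1.5529 ✗
  (1.5, 1.5, 285°): beam 1 = 0.5176 ≠ 1.5529 ✗
  …
  (1.5, 2.5, 255°): r_1=1.5529, r_2=1.9319, r_3=2.5882, r_4=0.5176 — all match ✓
No second candidate reproduces the full scan.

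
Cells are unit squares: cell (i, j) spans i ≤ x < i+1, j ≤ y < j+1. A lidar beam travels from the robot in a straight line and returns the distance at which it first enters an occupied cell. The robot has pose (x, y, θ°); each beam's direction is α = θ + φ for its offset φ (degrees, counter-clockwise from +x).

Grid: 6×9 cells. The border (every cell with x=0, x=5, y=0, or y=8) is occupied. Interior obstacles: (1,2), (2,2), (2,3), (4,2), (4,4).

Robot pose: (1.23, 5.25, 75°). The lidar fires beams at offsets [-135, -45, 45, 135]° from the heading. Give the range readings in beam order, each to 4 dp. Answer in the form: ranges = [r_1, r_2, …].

ranges = [1.5400, 4.3532, 0.4600, 0.2656]

beam 1: φ=-135°, α=300°
  dir = (cos 300°, sin 300°) = (0.5000, -0.8660); from cell (1,5)
  next x-line at t=1.5400, next y-line at t=0.2887; Δt_x=2.0000, Δt_y=1.1547
    y: enter (1,4) at t=0.2887
    y: enter (1,3) at t=1.4434
    x: enter (2,3) at t=1.5400 ← occupied
  → r_1 = 1.5400
beam 2: φ=-45°, α=30°
  dir = (cos 30°, sin 30°) = (0.8660, 0.5000); from cell (1,5)
  next x-line at t=0.8891, next y-line at t=1.5000; Δt_x=1.1547, Δt_y=2.0000
    x: enter (2,5) at t=0.8891
    y: enter (2,6) at t=1.5000
    x: enter (3,6) at t=2.0438
    x: enter (4,6) at t=3.1985
    y: enter (4,7) at t=3.5000
    x: enter (5,7) at t=4.3532 ← occupied
  → r_2 = 4.3532
beam 3: φ=45°, α=120°
  dir = (cos 120°, sin 120°) = (-0.5000, 0.8660); from cell (1,5)
  next x-line at t=0.4600, next y-line at t=0.8660; Δt_x=2.0000, Δt_y=1.1547
    x: enter (0,5) at t=0.4600 ← occupied
  → r_3 = 0.4600
beam 4: φ=135°, α=210°
  dir = (cos 210°, sin 210°) = (-0.8660, -0.5000); from cell (1,5)
  next x-line at t=0.2656, next y-line at t=0.5000; Δt_x=1.1547, Δt_y=2.0000
    x: enter (0,5) at t=0.2656 ← occupied
  → r_4 = 0.2656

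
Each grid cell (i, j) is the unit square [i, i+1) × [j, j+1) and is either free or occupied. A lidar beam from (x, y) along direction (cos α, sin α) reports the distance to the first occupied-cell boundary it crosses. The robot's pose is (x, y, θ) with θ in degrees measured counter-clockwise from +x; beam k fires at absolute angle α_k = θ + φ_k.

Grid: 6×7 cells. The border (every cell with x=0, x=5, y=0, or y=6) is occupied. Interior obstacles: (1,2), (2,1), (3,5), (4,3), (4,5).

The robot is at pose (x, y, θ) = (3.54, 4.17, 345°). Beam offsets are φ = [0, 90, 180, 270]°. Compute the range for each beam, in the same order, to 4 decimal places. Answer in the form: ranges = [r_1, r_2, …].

beam 1: φ=0°, α=345°
  dir = (cos 345°, sin 345°) = (0.9659, -0.2588); from cell (3,4)
  next x-line at t=0.4762, next y-line at t=0.6568; Δt_x=1.0353, Δt_y=3.8637
    x: enter (4,4) at t=0.4762
    y: enter (4,3) at t=0.6568 ← occupied
  → r_1 = 0.6568
beam 2: φ=90°, α=75°
  dir = (cos 75°, sin 75°) = (0.2588, 0.9659); from cell (3,4)
  next x-line at t=1.7773, next y-line at t=0.8593; Δt_x=3.8637, Δt_y=1.0353
    y: enter (3,5) at t=0.8593 ← occupied
  → r_2 = 0.8593
beam 3: φ=180°, α=165°
  dir = (cos 165°, sin 165°) = (-0.9659, 0.2588); from cell (3,4)
  next x-line at t=0.5590, next y-line at t=3.2069; Δt_x=1.0353, Δt_y=3.8637
    x: enter (2,4) at t=0.5590
    x: enter (1,4) at t=1.5943
    x: enter (0,4) at t=2.6296 ← occupied
  → r_3 = 2.6296
beam 4: φ=270°, α=255°
  dir = (cos 255°, sin 255°) = (-0.2588, -0.9659); from cell (3,4)
  next x-line at t=2.0864, next y-line at t=0.1760; Δt_x=3.8637, Δt_y=1.0353
    y: enter (3,3) at t=0.1760
    y: enter (3,2) at t=1.2113
    x: enter (2,2) at t=2.0864
    y: enter (2,1) at t=2.2465 ← occupied
  → r_4 = 2.2465

ranges = [0.6568, 0.8593, 2.6296, 2.2465]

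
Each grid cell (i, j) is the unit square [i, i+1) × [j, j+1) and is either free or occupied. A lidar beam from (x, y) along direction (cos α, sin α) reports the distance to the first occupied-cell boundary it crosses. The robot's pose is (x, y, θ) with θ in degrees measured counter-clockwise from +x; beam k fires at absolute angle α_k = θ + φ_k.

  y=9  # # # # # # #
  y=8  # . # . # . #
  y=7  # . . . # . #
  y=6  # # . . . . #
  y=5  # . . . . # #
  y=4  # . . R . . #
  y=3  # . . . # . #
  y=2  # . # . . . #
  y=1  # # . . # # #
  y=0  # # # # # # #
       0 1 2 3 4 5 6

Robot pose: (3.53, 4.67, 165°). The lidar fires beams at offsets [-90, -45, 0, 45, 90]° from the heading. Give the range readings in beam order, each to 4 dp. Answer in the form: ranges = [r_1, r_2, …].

ranges = [2.4122, 4.9999, 2.6192, 2.9214, 2.0478]

beam 1: φ=-90°, α=75°
  cosα=0.2588 sinα=0.9659 | (3,4) | tMaxX 1.8159 tMaxY 0.3416 | tΔX 3.8637 tΔY 1.0353
    t=0.3416 [y] (3,5)
    t=1.3769 [y] (3,6)
    t=1.8159 [x] (4,6)
    t=2.4122 [y] (4,7) — stop
  → r_1 = 2.4122
beam 2: φ=-45°, α=120°
  cosα=-0.5000 sinα=0.8660 | (3,4) | tMaxX 1.0600 tMaxY 0.3811 | tΔX 2.0000 tΔY 1.1547
    t=0.3811 [y] (3,5)
    t=1.0600 [x] (2,5)
    t=1.5358 [y] (2,6)
    t=2.6905 [y] (2,7)
    t=3.0600 [x] (1,7)
    t=3.8452 [y] (1,8)
    t=4.9999 [y] (1,9) — stop
  → r_2 = 4.9999
beam 3: φ=0°, α=165°
  cosα=-0.9659 sinα=0.2588 | (3,4) | tMaxX 0.5487 tMaxY 1.2750 | tΔX 1.0353 tΔY 3.8637
    t=0.5487 [x] (2,4)
    t=1.2750 [y] (2,5)
    t=1.5840 [x] (1,5)
    t=2.6192 [x] (0,5) — stop
  → r_3 = 2.6192
beam 4: φ=45°, α=210°
  cosα=-0.8660 sinα=-0.5000 | (3,4) | tMaxX 0.6120 tMaxY 1.3400 | tΔX 1.1547 tΔY 2.0000
    t=0.6120 [x] (2,4)
    t=1.3400 [y] (2,3)
    t=1.7667 [x] (1,3)
    t=2.9214 [x] (0,3) — stop
  → r_4 = 2.9214
beam 5: φ=90°, α=255°
  cosα=-0.2588 sinα=-0.9659 | (3,4) | tMaxX 2.0478 tMaxY 0.6936 | tΔX 3.8637 tΔY 1.0353
    t=0.6936 [y] (3,3)
    t=1.7289 [y] (3,2)
    t=2.0478 [x] (2,2) — stop
  → r_5 = 2.0478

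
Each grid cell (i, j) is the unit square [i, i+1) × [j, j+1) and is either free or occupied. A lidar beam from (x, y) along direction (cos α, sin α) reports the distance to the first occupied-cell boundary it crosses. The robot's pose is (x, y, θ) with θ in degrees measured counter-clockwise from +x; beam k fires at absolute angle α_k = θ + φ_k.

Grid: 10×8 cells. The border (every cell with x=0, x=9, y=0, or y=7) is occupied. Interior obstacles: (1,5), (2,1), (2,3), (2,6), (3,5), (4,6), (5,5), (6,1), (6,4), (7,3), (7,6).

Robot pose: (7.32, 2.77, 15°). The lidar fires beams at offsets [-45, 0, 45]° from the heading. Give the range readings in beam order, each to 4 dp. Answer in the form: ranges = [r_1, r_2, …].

ranges = [1.9399, 1.7393, 0.2656]

beam 1: φ=-45°, α=330°
  dir = (cos 330°, sin 330°) = (0.8660, -0.5000); from cell (7,2)
  next x-line at t=0.7852, next y-line at t=1.5400; Δt_x=1.1547, Δt_y=2.0000
    x: enter (8,2) at t=0.7852
    y: enter (8,1) at t=1.5400
    x: enter (9,1) at t=1.9399 ← occupied
  → r_1 = 1.9399
beam 2: φ=0°, α=15°
  dir = (cos 15°, sin 15°) = (0.9659, 0.2588); from cell (7,2)
  next x-line at t=0.7040, next y-line at t=0.8887; Δt_x=1.0353, Δt_y=3.8637
    x: enter (8,2) at t=0.7040
    y: enter (8,3) at t=0.8887
    x: enter (9,3) at t=1.7393 ← occupied
  → r_2 = 1.7393
beam 3: φ=45°, α=60°
  dir = (cos 60°, sin 60°) = (0.5000, 0.8660); from cell (7,2)
  next x-line at t=1.3600, next y-line at t=0.2656; Δt_x=2.0000, Δt_y=1.1547
    y: enter (7,3) at t=0.2656 ← occupied
  → r_3 = 0.2656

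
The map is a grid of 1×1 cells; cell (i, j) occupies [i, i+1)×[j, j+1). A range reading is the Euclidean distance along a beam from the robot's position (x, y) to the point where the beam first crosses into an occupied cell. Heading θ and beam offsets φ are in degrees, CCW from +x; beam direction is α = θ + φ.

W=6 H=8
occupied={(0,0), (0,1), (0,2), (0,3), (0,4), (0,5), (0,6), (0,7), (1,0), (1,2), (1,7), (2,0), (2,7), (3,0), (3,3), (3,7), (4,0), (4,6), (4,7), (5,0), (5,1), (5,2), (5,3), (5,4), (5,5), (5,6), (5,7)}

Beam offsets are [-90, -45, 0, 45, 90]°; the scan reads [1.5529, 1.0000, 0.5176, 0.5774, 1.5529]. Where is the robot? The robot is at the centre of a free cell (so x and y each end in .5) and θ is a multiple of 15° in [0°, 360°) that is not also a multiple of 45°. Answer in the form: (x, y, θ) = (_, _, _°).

Candidates: 21 free-cell centres × 16 headings = 336 poses. Raycast each; keep the one whose scan matches to 4 dp.
  (4.5, 1.5, 75°): beam 1 = 0.5176 ≠ 1.5529 ✗
  (2.5, 1.5, 210°): beam 1 = 1.0000 ≠ 1.5529 ✗
  (2.5, 1.5, 105°): beam 1 = 2.5882 ≠ 1.5529 ✗
  …
  (2.5, 6.5, 75°): r_1=1.5529, r_2=1.0000, r_3=0.5176, r_4=0.5774, r_5=1.5529 — all match ✓
Only this pose fits every beam.

(x, y, θ) = (2.5, 6.5, 75°)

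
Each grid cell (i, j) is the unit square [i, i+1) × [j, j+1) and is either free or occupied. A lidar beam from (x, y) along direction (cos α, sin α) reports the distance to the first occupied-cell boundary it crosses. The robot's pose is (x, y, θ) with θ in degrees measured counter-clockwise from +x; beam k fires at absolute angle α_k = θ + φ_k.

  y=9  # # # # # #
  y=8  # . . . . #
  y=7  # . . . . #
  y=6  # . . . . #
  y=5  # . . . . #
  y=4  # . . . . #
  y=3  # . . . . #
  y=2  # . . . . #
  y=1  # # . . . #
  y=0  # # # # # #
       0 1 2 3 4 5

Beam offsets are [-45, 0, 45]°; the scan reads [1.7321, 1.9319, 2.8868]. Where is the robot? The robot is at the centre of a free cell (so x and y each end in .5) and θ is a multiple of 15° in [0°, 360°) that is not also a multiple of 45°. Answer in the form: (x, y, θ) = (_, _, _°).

(x, y, θ) = (2.5, 3.5, 255°)

Enumerate (i+0.5, j+0.5, θ) over the 31 free cells and 16 admissible headings. For each, cast all 3 beams and compare to the given ranges.
  (3.5, 4.5, 300°): beam 1 = 3.6235 ≠ 1.7321 ✗
  (3.5, 2.5, 15°): beam 2 = 1.5529 ≠ 1.9319 ✗
  (3.5, 6.5, 255°): beam 1 = 2.8868 ≠ 1.7321 ✗
  …
  (2.5, 3.5, 255°): r_1=1.7321, r_2=1.9319, r_3=2.8868 — all match ✓
Only this pose fits every beam.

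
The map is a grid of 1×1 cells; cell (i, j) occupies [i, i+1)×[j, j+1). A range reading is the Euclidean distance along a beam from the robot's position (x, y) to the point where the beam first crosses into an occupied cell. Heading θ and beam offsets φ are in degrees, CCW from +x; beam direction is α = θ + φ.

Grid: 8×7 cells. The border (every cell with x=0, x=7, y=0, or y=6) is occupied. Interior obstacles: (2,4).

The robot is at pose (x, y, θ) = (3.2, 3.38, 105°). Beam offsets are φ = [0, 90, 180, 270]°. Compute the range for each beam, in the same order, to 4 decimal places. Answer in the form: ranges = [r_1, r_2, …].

beam 1: φ=0°, α=105°
  direction (-0.2588, 0.9659); cell (3,3); t to first gridline: x 0.7727, y 0.6419 (then +3.8637 / +1.0353)
    (3,4) via y @ 0.6419
    (2,4) via x @ 0.7727  # hit
  → r_1 = 0.7727
beam 2: φ=90°, α=195°
  direction (-0.9659, -0.2588); cell (3,3); t to first gridline: x 0.2071, y 1.4682 (then +1.0353 / +3.8637)
    (2,3) via x @ 0.2071
    (1,3) via x @ 1.2423
    (1,2) via y @ 1.4682
    (0,2) via x @ 2.2776  # hit
  → r_2 = 2.2776
beam 3: φ=180°, α=285°
  direction (0.2588, -0.9659); cell (3,3); t to first gridline: x 3.0910, y 0.3934 (then +3.8637 / +1.0353)
    (3,2) via y @ 0.3934
    (3,1) via y @ 1.4287
    (3,0) via y @ 2.4640  # hit
  → r_3 = 2.4640
beam 4: φ=270°, α=15°
  direction (0.9659, 0.2588); cell (3,3); t to first gridline: x 0.8282, y 2.3955 (then +1.0353 / +3.8637)
    (4,3) via x @ 0.8282
    (5,3) via x @ 1.8635
    (5,4) via y @ 2.3955
    (6,4) via x @ 2.8988
    (7,4) via x @ 3.9340  # hit
  → r_4 = 3.9340

ranges = [0.7727, 2.2776, 2.4640, 3.9340]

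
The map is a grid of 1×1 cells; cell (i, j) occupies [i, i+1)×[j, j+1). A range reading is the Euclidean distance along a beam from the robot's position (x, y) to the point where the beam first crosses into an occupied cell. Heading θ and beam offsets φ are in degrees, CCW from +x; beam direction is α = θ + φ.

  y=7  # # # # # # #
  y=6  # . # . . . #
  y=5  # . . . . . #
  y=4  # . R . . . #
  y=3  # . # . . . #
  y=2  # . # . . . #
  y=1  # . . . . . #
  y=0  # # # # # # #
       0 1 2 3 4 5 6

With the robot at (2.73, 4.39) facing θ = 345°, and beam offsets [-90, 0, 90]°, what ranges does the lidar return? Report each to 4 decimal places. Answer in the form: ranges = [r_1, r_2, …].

ranges = [0.4038, 3.3854, 2.7021]

beam 1: φ=-90°, α=255°
  direction (-0.2588, -0.9659); cell (2,4); t to first gridline: x 2.8205, y 0.4038 (then +3.8637 / +1.0353)
    (2,3) via y @ 0.4038  # hit
  → r_1 = 0.4038
beam 2: φ=0°, α=345°
  direction (0.9659, -0.2588); cell (2,4); t to first gridline: x 0.2795, y 1.5068 (then +1.0353 / +3.8637)
    (3,4) via x @ 0.2795
    (4,4) via x @ 1.3148
    (4,3) via y @ 1.5068
    (5,3) via x @ 2.3501
    (6,3) via x @ 3.3854  # hit
  → r_2 = 3.3854
beam 3: φ=90°, α=75°
  direction (0.2588, 0.9659); cell (2,4); t to first gridline: x 1.0432, y 0.6315 (then +3.8637 / +1.0353)
    (2,5) via y @ 0.6315
    (3,5) via x @ 1.0432
    (3,6) via y @ 1.6668
    (3,7) via y @ 2.7021  # hit
  → r_3 = 2.7021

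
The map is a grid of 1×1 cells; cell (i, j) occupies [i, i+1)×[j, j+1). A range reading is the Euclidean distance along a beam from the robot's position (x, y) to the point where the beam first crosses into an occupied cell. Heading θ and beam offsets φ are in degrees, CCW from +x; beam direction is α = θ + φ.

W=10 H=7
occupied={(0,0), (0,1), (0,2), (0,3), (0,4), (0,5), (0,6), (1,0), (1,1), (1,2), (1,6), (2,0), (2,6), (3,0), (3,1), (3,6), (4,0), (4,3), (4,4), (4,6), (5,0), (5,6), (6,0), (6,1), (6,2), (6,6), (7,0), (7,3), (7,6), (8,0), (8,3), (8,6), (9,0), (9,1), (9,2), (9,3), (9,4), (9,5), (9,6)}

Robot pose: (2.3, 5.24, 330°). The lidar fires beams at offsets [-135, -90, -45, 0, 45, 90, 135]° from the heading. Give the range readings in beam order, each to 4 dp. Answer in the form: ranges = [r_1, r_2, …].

beam 1: φ=-135°, α=195°
  cosα=-0.9659 sinα=-0.2588 | (2,5) | tMaxX 0.3106 tMaxY 0.9273 | tΔX 1.0353 tΔY 3.8637
    t=0.3106 [x] (1,5)
    t=0.9273 [y] (1,4)
    t=1.3459 [x] (0,4) — stop
  → r_1 = 1.3459
beam 2: φ=-90°, α=240°
  cosα=-0.5000 sinα=-0.8660 | (2,5) | tMaxX 0.6000 tMaxY 0.2771 | tΔX 2.0000 tΔY 1.1547
    t=0.2771 [y] (2,4)
    t=0.6000 [x] (1,4)
    t=1.4318 [y] (1,3)
    t=2.5865 [y] (1,2) — stop
  → r_2 = 2.5865
beam 3: φ=-45°, α=285°
  cosα=0.2588 sinα=-0.9659 | (2,5) | tMaxX 2.7046 tMaxY 0.2485 | tΔX 3.8637 tΔY 1.0353
    t=0.2485 [y] (2,4)
    t=1.2837 [y] (2,3)
    t=2.3190 [y] (2,2)
    t=2.7046 [x] (3,2)
    t=3.3543 [y] (3,1) — stop
  → r_3 = 3.3543
beam 4: φ=0°, α=330°
  cosα=0.8660 sinα=-0.5000 | (2,5) | tMaxX 0.8083 tMaxY 0.4800 | tΔX 1.1547 tΔY 2.0000
    t=0.4800 [y] (2,4)
    t=0.8083 [x] (3,4)
    t=1.9630 [x] (4,4) — stop
  → r_4 = 1.9630
beam 5: φ=45°, α=15°
  cosα=0.9659 sinα=0.2588 | (2,5) | tMaxX 0.7247 tMaxY 2.9364 | tΔX 1.0353 tΔY 3.8637
    t=0.7247 [x] (3,5)
    t=1.7600 [x] (4,5)
    t=2.7952 [x] (5,5)
    t=2.9364 [y] (5,6) — stop
  → r_5 = 2.9364
beam 6: φ=90°, α=60°
  cosα=0.5000 sinα=0.8660 | (2,5) | tMaxX 1.4000 tMaxY 0.8776 | tΔX 2.0000 tΔY 1.1547
    t=0.8776 [y] (2,6) — stop
  → r_6 = 0.8776
beam 7: φ=135°, α=105°
  cosα=-0.2588 sinα=0.9659 | (2,5) | tMaxX 1.1591 tMaxY 0.7868 | tΔX 3.8637 tΔY 1.0353
    t=0.7868 [y] (2,6) — stop
  → r_7 = 0.7868

ranges = [1.3459, 2.5865, 3.3543, 1.9630, 2.9364, 0.8776, 0.7868]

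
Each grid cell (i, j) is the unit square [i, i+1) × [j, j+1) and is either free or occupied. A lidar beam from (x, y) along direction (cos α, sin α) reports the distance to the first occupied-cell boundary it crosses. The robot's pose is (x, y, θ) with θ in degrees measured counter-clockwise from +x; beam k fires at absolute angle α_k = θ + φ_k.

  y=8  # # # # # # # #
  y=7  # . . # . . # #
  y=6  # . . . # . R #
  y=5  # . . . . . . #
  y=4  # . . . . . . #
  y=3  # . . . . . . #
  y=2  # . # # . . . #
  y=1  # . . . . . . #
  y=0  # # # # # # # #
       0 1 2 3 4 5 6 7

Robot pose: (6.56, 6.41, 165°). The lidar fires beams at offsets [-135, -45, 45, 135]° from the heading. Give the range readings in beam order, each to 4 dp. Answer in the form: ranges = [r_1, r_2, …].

beam 1: φ=-135°, α=30°
  cosα=0.8660 sinα=0.5000 | (6,6) | tMaxX 0.5081 tMaxY 1.1800 | tΔX 1.1547 tΔY 2.0000
    t=0.5081 [x] (7,6) — stop
  → r_1 = 0.5081
beam 2: φ=-45°, α=120°
  cosα=-0.5000 sinα=0.8660 | (6,6) | tMaxX 1.1200 tMaxY 0.6813 | tΔX 2.0000 tΔY 1.1547
    t=0.6813 [y] (6,7) — stop
  → r_2 = 0.6813
beam 3: φ=45°, α=210°
  cosα=-0.8660 sinα=-0.5000 | (6,6) | tMaxX 0.6466 tMaxY 0.8200 | tΔX 1.1547 tΔY 2.0000
    t=0.6466 [x] (5,6)
    t=0.8200 [y] (5,5)
    t=1.8013 [x] (4,5)
    t=2.8200 [y] (4,4)
    t=2.9560 [x] (3,4)
    t=4.1107 [x] (2,4)
    t=4.8200 [y] (2,3)
    t=5.2654 [x] (1,3)
    t=6.4201 [x] (0,3) — stop
  → r_3 = 6.4201
beam 4: φ=135°, α=300°
  cosα=0.5000 sinα=-0.8660 | (6,6) | tMaxX 0.8800 tMaxY 0.4734 | tΔX 2.0000 tΔY 1.1547
    t=0.4734 [y] (6,5)
    t=0.8800 [x] (7,5) — stop
  → r_4 = 0.8800

ranges = [0.5081, 0.6813, 6.4201, 0.8800]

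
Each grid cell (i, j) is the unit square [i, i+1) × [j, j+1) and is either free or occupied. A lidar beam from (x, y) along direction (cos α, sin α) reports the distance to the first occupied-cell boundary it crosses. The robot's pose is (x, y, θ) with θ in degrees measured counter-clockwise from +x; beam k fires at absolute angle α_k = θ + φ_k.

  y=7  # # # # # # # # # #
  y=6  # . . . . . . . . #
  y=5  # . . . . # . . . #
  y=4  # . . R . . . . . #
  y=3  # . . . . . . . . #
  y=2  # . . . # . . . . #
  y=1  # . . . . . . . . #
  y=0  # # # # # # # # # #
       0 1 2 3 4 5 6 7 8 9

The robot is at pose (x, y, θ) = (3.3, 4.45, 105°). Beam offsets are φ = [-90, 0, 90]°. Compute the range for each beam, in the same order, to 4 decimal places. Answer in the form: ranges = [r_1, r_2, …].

ranges = [2.1250, 2.6400, 2.3811]

beam 1: φ=-90°, α=15°
  direction (0.9659, 0.2588); cell (3,4); t to first gridline: x 0.7247, y 2.1250 (then +1.0353 / +3.8637)
    (4,4) via x @ 0.7247
    (5,4) via x @ 1.7600
    (5,5) via y @ 2.1250  # hit
  → r_1 = 2.1250
beam 2: φ=0°, α=105°
  direction (-0.2588, 0.9659); cell (3,4); t to first gridline: x 1.1591, y 0.5694 (then +3.8637 / +1.0353)
    (3,5) via y @ 0.5694
    (2,5) via x @ 1.1591
    (2,6) via y @ 1.6047
    (2,7) via y @ 2.6400  # hit
  → r_2 = 2.6400
beam 3: φ=90°, α=195°
  direction (-0.9659, -0.2588); cell (3,4); t to first gridline: x 0.3106, y 1.7387 (then +1.0353 / +3.8637)
    (2,4) via x @ 0.3106
    (1,4) via x @ 1.3459
    (1,3) via y @ 1.7387
    (0,3) via x @ 2.3811  # hit
  → r_3 = 2.3811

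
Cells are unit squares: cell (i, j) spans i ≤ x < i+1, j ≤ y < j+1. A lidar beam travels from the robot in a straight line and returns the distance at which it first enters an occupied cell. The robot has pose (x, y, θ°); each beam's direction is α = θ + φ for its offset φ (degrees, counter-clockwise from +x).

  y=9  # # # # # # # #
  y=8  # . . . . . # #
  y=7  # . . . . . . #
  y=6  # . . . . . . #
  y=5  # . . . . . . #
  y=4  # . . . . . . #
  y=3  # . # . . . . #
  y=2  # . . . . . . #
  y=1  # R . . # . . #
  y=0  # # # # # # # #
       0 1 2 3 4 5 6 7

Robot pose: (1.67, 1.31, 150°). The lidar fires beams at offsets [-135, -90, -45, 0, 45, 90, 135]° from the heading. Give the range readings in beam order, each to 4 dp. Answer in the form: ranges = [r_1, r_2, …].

ranges = [2.4122, 1.9514, 2.5887, 0.7736, 0.6936, 0.3580, 0.3209]

beam 1: φ=-135°, α=15°
  cosα=0.9659 sinα=0.2588 | (1,1) | tMaxX 0.3416 tMaxY 2.6660 | tΔX 1.0353 tΔY 3.8637
    t=0.3416 [x] (2,1)
    t=1.3769 [x] (3,1)
    t=2.4122 [x] (4,1) — stop
  → r_1 = 2.4122
beam 2: φ=-90°, α=60°
  cosα=0.5000 sinα=0.8660 | (1,1) | tMaxX 0.6600 tMaxY 0.7967 | tΔX 2.0000 tΔY 1.1547
    t=0.6600 [x] (2,1)
    t=0.7967 [y] (2,2)
    t=1.9514 [y] (2,3) — stop
  → r_2 = 1.9514
beam 3: φ=-45°, α=105°
  cosα=-0.2588 sinα=0.9659 | (1,1) | tMaxX 2.5887 tMaxY 0.7143 | tΔX 3.8637 tΔY 1.0353
    t=0.7143 [y] (1,2)
    t=1.7496 [y] (1,3)
    t=2.5887 [x] (0,3) — stop
  → r_3 = 2.5887
beam 4: φ=0°, α=150°
  cosα=-0.8660 sinα=0.5000 | (1,1) | tMaxX 0.7736 tMaxY 1.3800 | tΔX 1.1547 tΔY 2.0000
    t=0.7736 [x] (0,1) — stop
  → r_4 = 0.7736
beam 5: φ=45°, α=195°
  cosα=-0.9659 sinα=-0.2588 | (1,1) | tMaxX 0.6936 tMaxY 1.1977 | tΔX 1.0353 tΔY 3.8637
    t=0.6936 [x] (0,1) — stop
  → r_5 = 0.6936
beam 6: φ=90°, α=240°
  cosα=-0.5000 sinα=-0.8660 | (1,1) | tMaxX 1.3400 tMaxY 0.3580 | tΔX 2.0000 tΔY 1.1547
    t=0.3580 [y] (1,0) — stop
  → r_6 = 0.3580
beam 7: φ=135°, α=285°
  cosα=0.2588 sinα=-0.9659 | (1,1) | tMaxX 1.2750 tMaxY 0.3209 | tΔX 3.8637 tΔY 1.0353
    t=0.3209 [y] (1,0) — stop
  → r_7 = 0.3209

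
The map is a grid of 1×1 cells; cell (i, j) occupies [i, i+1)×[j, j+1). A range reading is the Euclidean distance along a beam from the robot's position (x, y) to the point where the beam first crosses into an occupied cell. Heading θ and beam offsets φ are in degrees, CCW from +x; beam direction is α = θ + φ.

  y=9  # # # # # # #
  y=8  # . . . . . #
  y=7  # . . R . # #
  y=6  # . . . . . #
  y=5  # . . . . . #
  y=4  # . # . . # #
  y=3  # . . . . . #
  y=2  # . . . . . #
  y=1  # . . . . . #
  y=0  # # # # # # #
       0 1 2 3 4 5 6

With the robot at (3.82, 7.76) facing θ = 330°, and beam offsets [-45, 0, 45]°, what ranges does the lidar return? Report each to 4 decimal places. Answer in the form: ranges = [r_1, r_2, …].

ranges = [6.9985, 1.3625, 2.2569]

beam 1: φ=-45°, α=285°
  direction (0.2588, -0.9659); cell (3,7); t to first gridline: x 0.6955, y 0.7868 (then +3.8637 / +1.0353)
    (4,7) via x @ 0.6955
    (4,6) via y @ 0.7868
    (4,5) via y @ 1.8221
    (4,4) via y @ 2.8574
    (4,3) via y @ 3.8926
    (5,3) via x @ 4.5592
    (5,2) via y @ 4.9279
    (5,1) via y @ 5.9632
    (5,0) via y @ 6.9985  # hit
  → r_1 = 6.9985
beam 2: φ=0°, α=330°
  direction (0.8660, -0.5000); cell (3,7); t to first gridline: x 0.2078, y 1.5200 (then +1.1547 / +2.0000)
    (4,7) via x @ 0.2078
    (5,7) via x @ 1.3625  # hit
  → r_2 = 1.3625
beam 3: φ=45°, α=15°
  direction (0.9659, 0.2588); cell (3,7); t to first gridline: x 0.1863, y 0.9273 (then +1.0353 / +3.8637)
    (4,7) via x @ 0.1863
    (4,8) via y @ 0.9273
    (5,8) via x @ 1.2216
    (6,8) via x @ 2.2569  # hit
  → r_3 = 2.2569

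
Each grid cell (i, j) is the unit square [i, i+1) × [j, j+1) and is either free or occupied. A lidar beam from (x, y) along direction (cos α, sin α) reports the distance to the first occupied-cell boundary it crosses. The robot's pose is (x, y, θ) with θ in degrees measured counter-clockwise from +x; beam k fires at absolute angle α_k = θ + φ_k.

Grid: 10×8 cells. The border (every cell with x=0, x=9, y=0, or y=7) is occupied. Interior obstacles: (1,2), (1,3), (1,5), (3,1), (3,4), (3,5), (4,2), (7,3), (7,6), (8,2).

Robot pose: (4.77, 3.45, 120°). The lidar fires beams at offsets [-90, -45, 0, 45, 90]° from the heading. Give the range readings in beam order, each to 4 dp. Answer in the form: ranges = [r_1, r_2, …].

ranges = [4.8844, 3.6752, 1.5400, 3.9030, 4.3532]

beam 1: φ=-90°, α=30°
  dir = (cos 30°, sin 30°) = (0.8660, 0.5000); from cell (4,3)
  next x-line at t=0.2656, next y-line at t=1.1000; Δt_x=1.1547, Δt_y=2.0000
    x: enter (5,3) at t=0.2656
    y: enter (5,4) at t=1.1000
    x: enter (6,4) at t=1.4203
    x: enter (7,4) at t=2.5750
    y: enter (7,5) at t=3.1000
    x: enter (8,5) at t=3.7297
    x: enter (9,5) at t=4.8844 ← occupied
  → r_1 = 4.8844
beam 2: φ=-45°, α=75°
  dir = (cos 75°, sin 75°) = (0.2588, 0.9659); from cell (4,3)
  next x-line at t=0.8887, next y-line at t=0.5694; Δt_x=3.8637, Δt_y=1.0353
    y: enter (4,4) at t=0.5694
    x: enter (5,4) at t=0.8887
    y: enter (5,5) at t=1.6047
    y: enter (5,6) at t=2.6400
    y: enter (5,7) at t=3.6752 ← occupied
  → r_2 = 3.6752
beam 3: φ=0°, α=120°
  dir = (cos 120°, sin 120°) = (-0.5000, 0.8660); from cell (4,3)
  next x-line at t=1.5400, next y-line at t=0.6351; Δt_x=2.0000, Δt_y=1.1547
    y: enter (4,4) at t=0.6351
    x: enter (3,4) at t=1.5400 ← occupied
  → r_3 = 1.5400
beam 4: φ=45°, α=165°
  dir = (cos 165°, sin 165°) = (-0.9659, 0.2588); from cell (4,3)
  next x-line at t=0.7972, next y-line at t=2.1250; Δt_x=1.0353, Δt_y=3.8637
    x: enter (3,3) at t=0.7972
    x: enter (2,3) at t=1.8324
    y: enter (2,4) at t=2.1250
    x: enter (1,4) at t=2.8677
    x: enter (0,4) at t=3.9030 ← occupied
  → r_4 = 3.9030
beam 5: φ=90°, α=210°
  dir = (cos 210°, sin 210°) = (-0.8660, -0.5000); from cell (4,3)
  next x-line at t=0.8891, next y-line at t=0.9000; Δt_x=1.1547, Δt_y=2.0000
    x: enter (3,3) at t=0.8891
    y: enter (3,2) at t=0.9000
    x: enter (2,2) at t=2.0438
    y: enter (2,1) at t=2.9000
    x: enter (1,1) at t=3.1985
    x: enter (0,1) at t=4.3532 ← occupied
  → r_5 = 4.3532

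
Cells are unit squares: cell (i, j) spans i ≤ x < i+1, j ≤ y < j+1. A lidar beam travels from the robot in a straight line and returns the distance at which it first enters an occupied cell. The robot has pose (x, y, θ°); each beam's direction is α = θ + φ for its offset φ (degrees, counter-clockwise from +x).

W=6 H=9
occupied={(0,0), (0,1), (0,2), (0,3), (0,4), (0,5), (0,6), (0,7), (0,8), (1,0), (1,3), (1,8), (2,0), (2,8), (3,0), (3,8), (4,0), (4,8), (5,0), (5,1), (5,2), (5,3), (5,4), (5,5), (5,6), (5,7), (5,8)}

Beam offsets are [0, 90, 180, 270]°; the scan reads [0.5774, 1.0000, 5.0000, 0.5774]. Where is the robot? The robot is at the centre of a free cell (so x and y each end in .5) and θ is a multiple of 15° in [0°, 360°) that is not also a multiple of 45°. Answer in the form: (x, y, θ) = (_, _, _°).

The pose lattice has 27·16 = 432 candidates. Test each by forward raycasting.
  (1.5, 6.5, 150°): beam 3 = 4.0415 ≠ 5.0000 ✗
  (3.5, 5.5, 105°): beam 1 = 2.5882 ≠ 0.5774 ✗
  (4.5, 4.5, 195°): beam 1 = 2.5882 ≠ 0.5774 ✗
  (4.5, 5.5, 120°): beam 1 = 2.8868 ≠ 0.5774 ✗
  (4.5, 2.5, 345°): beam 1 = 0.5176 ≠ 0.5774 ✗
  …
  (4.5, 7.5, 60°): r_1=0.5774, r_2=1.0000, r_3=5.0000, r_4=0.5774 — all match ✓
No second candidate reproduces the full scan.

(x, y, θ) = (4.5, 7.5, 60°)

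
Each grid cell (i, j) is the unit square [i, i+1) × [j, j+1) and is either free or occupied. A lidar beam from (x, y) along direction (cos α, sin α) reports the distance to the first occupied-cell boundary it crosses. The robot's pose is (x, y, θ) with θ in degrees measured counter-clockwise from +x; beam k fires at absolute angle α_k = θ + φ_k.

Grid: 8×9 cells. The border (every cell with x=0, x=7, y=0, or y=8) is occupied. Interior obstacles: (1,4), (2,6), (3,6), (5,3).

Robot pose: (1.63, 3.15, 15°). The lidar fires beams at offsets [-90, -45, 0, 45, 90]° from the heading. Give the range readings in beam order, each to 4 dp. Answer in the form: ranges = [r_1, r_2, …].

beam 1: φ=-90°, α=285°
  direction (0.2588, -0.9659); cell (1,3); t to first gridline: x 1.4296, y 0.1553 (then +3.8637 / +1.0353)
    (1,2) via y @ 0.1553
    (1,1) via y @ 1.1906
    (2,1) via x @ 1.4296
    (2,0) via y @ 2.2258  # hit
  → r_1 = 2.2258
beam 2: φ=-45°, α=330°
  direction (0.8660, -0.5000); cell (1,3); t to first gridline: x 0.4272, y 0.3000 (then +1.1547 / +2.0000)
    (1,2) via y @ 0.3000
    (2,2) via x @ 0.4272
    (3,2) via x @ 1.5819
    (3,1) via y @ 2.3000
    (4,1) via x @ 2.7366
    (5,1) via x @ 3.8913
    (5,0) via y @ 4.3000  # hit
  → r_2 = 4.3000
beam 3: φ=0°, α=15°
  direction (0.9659, 0.2588); cell (1,3); t to first gridline: x 0.3831, y 3.2841 (then +1.0353 / +3.8637)
    (2,3) via x @ 0.3831
    (3,3) via x @ 1.4183
    (4,3) via x @ 2.4536
    (4,4) via y @ 3.2841
    (5,4) via x @ 3.4889
    (6,4) via x @ 4.5242
    (7,4) via x @ 5.5594  # hit
  → r_3 = 5.5594
beam 4: φ=45°, α=60°
  direction (0.5000, 0.8660); cell (1,3); t to first gridline: x 0.7400, y 0.9815 (then +2.0000 / +1.1547)
    (2,3) via x @ 0.7400
    (2,4) via y @ 0.9815
    (2,5) via y @ 2.1362
    (3,5) via x @ 2.7400
    (3,6) via y @ 3.2909  # hit
  → r_4 = 3.2909
beam 5: φ=90°, α=105°
  direction (-0.2588, 0.9659); cell (1,3); t to first gridline: x 2.4341, y 0.8800 (then +3.8637 / +1.0353)
    (1,4) via y @ 0.8800  # hit
  → r_5 = 0.8800

ranges = [2.2258, 4.3000, 5.5594, 3.2909, 0.8800]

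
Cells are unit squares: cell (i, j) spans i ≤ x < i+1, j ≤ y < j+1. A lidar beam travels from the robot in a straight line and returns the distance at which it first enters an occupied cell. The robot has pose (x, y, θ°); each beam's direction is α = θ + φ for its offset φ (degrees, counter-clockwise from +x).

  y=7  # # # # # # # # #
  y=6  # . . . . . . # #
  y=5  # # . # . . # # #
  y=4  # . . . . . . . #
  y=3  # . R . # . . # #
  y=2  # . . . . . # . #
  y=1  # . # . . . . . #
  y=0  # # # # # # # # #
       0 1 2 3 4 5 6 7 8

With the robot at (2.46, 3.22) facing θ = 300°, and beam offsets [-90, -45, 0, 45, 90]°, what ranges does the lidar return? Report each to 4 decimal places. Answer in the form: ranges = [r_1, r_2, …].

beam 1: φ=-90°, α=210°
  d=(-0.8660,-0.5000)  start (2,3)  tX=0.5312 tY=0.4400  stride 1/|dx|=1.1547 1/|dy|=2.0000
    cross y-line → (2,2), t=0.4400
    cross x-line → (1,2), t=0.5312
    cross x-line → (0,2), t=1.6859 (wall)
  → r_1 = 1.6859
beam 2: φ=-45°, α=255°
  d=(-0.2588,-0.9659)  start (2,3)  tX=1.7773 tY=0.2278  stride 1/|dx|=3.8637 1/|dy|=1.0353
    cross y-line → (2,2), t=0.2278
    cross y-line → (2,1), t=1.2630 (wall)
  → r_2 = 1.2630
beam 3: φ=0°, α=300°
  d=(0.5000,-0.8660)  start (2,3)  tX=1.0800 tY=0.2540  stride 1/|dx|=2.0000 1/|dy|=1.1547
    cross y-line → (2,2), t=0.2540
    cross x-line → (3,2), t=1.0800
    cross y-line → (3,1), t=1.4087
    cross y-line → (3,0), t=2.5634 (wall)
  → r_3 = 2.5634
beam 4: φ=45°, α=345°
  d=(0.9659,-0.2588)  start (2,3)  tX=0.5590 tY=0.8500  stride 1/|dx|=1.0353 1/|dy|=3.8637
    cross x-line → (3,3), t=0.5590
    cross y-line → (3,2), t=0.8500
    cross x-line → (4,2), t=1.5943
    cross x-line → (5,2), t=2.6296
    cross x-line → (6,2), t=3.6649 (wall)
  → r_4 = 3.6649
beam 5: φ=90°, α=30°
  d=(0.8660,0.5000)  start (2,3)  tX=0.6235 tY=1.5600  stride 1/|dx|=1.1547 1/|dy|=2.0000
    cross x-line → (3,3), t=0.6235
    cross y-line → (3,4), t=1.5600
    cross x-line → (4,4), t=1.7782
    cross x-line → (5,4), t=2.9329
    cross y-line → (5,5), t=3.5600
    cross x-line → (6,5), t=4.0876 (wall)
  → r_5 = 4.0876

ranges = [1.6859, 1.2630, 2.5634, 3.6649, 4.0876]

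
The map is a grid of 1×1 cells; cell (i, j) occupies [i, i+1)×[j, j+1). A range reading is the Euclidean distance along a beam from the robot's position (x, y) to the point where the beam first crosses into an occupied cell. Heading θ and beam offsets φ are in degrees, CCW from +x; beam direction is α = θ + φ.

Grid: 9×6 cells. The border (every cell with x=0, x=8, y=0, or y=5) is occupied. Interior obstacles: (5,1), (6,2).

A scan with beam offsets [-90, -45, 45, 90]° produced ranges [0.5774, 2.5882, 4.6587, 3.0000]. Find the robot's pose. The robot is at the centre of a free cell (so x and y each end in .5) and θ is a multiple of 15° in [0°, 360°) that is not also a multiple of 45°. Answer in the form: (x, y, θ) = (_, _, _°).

(x, y, θ) = (5.5, 2.5, 120°)

Enumerate (i+0.5, j+0.5, θ) over the 26 free cells and 16 admissible headings. For each, cast all 4 beams and compare to the given ranges.
  (7.5, 2.5, 75°): beam 1 = 0.5176 ≠ 0.5774 ✗
  (7.5, 3.5, 75°): beam 1 = 0.5176 ≠ 0.5774 ✗
  (1.5, 2.5, 60°): beam 1 = 3.0000 ≠ 0.5774 ✗
  (2.5, 1.5, 345°): beam 1 = 0.5176 ≠ 0.5774 ✗
  (3.5, 2.5, 150°): beam 1 = 2.8868 ≠ 0.5774 ✗
  …
  (5.5, 2.5, 120°): r_1=0.5774, r_2=2.5882, r_3=4.6587, r_4=3.0000 — all match ✓
Unique over the lattice → pose = (5.5, 2.5, 120°).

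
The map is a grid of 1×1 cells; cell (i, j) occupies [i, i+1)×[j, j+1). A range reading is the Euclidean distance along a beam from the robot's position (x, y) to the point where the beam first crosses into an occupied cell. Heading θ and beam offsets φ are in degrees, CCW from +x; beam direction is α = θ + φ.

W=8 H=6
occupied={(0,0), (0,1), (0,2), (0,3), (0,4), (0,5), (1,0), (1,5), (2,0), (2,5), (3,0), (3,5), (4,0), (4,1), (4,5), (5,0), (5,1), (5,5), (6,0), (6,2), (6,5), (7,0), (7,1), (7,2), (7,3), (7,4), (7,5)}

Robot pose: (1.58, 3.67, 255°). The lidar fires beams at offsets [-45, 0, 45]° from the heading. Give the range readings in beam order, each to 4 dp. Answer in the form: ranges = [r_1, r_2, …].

beam 1: φ=-45°, α=210°
  d=(-0.8660,-0.5000)  start (1,3)  tX=0.6697 tY=1.3400  stride 1/|dx|=1.1547 1/|dy|=2.0000
    cross x-line → (0,3), t=0.6697 (wall)
  → r_1 = 0.6697
beam 2: φ=0°, α=255°
  d=(-0.2588,-0.9659)  start (1,3)  tX=2.2409 tY=0.6936  stride 1/|dx|=3.8637 1/|dy|=1.0353
    cross y-line → (1,2), t=0.6936
    cross y-line → (1,1), t=1.7289
    cross x-line → (0,1), t=2.2409 (wall)
  → r_2 = 2.2409
beam 3: φ=45°, α=300°
  d=(0.5000,-0.8660)  start (1,3)  tX=0.8400 tY=0.7736  stride 1/|dx|=2.0000 1/|dy|=1.1547
    cross y-line → (1,2), t=0.7736
    cross x-line → (2,2), t=0.8400
    cross y-line → (2,1), t=1.9283
    cross x-line → (3,1), t=2.8400
    cross y-line → (3,0), t=3.0831 (wall)
  → r_3 = 3.0831

ranges = [0.6697, 2.2409, 3.0831]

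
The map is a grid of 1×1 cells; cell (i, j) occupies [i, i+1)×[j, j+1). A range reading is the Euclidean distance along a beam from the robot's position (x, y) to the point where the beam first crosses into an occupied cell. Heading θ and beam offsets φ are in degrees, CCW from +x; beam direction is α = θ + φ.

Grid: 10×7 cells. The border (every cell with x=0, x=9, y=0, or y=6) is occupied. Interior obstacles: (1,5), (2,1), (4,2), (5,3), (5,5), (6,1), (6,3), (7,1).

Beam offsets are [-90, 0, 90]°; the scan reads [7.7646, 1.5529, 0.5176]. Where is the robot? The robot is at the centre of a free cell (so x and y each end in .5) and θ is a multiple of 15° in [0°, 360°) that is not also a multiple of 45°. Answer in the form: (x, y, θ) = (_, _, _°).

Enumerate (i+0.5, j+0.5, θ) over the 32 free cells and 16 admissible headings. For each, cast all 3 beams and compare to the given ranges.
  (3.5, 5.5, 255°): beam 1 = 1.5529 ≠ 7.7646 ✗
  (7.5, 4.5, 240°): beam 1 = 1.7321 ≠ 7.7646 ✗
  (4.5, 4.5, 330°): beam 1 = 3.0000 ≠ 7.7646 ✗
  …
  (1.5, 3.5, 105°): r_1=7.7646, r_2=1.5529, r_3=0.5176 — all match ✓
Only this pose fits every beam.

(x, y, θ) = (1.5, 3.5, 105°)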